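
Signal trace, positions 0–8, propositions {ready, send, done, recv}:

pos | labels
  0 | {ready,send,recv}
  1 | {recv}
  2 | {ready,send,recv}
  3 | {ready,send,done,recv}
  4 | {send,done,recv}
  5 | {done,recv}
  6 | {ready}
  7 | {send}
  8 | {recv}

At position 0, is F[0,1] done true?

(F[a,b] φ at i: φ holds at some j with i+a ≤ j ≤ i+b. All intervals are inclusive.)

Does not hold

Check done at each j in [0,1]:
  j=0: false
  j=1: false
No position in the window satisfies it → formula fails.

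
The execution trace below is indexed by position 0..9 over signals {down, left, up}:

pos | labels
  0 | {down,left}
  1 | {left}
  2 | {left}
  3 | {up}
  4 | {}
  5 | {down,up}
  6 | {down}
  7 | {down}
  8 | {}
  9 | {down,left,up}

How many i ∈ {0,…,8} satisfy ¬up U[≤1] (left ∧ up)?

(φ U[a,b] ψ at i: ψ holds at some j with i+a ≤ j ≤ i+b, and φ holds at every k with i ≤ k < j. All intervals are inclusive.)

1

Evaluate at each i in [0,8]:
  i=0: ✗ (no rhs in [0,1])
  i=1: ✗ (no rhs in [1,2])
  i=2: ✗ (no rhs in [2,3])
  i=3: ✗ (no rhs in [3,4])
  i=4: ✗ (no rhs in [4,5])
  i=5: ✗ (no rhs in [5,6])
  i=6: ✗ (no rhs in [6,7])
  i=7: ✗ (no rhs in [7,8])
  i=8: ✓ (rhs at j=9; lhs holds on [8,8])
Positions where it holds: {8} → 1.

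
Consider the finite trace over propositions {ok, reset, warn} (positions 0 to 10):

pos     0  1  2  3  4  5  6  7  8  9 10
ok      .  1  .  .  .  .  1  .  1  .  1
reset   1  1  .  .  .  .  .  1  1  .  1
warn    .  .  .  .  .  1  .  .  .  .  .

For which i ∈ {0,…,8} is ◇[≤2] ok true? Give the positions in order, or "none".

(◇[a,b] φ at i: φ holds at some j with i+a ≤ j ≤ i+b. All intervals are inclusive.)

0, 1, 4, 5, 6, 7, 8

Evaluate at each i in [0,8]:
  i=0: ✓ (witness j=1)
  i=1: ✓ (witness j=1)
  i=2: ✗ (none in [2,4])
  i=3: ✗ (none in [3,5])
  i=4: ✓ (witness j=6)
  i=5: ✓ (witness j=6)
  i=6: ✓ (witness j=6)
  i=7: ✓ (witness j=8)
  i=8: ✓ (witness j=8)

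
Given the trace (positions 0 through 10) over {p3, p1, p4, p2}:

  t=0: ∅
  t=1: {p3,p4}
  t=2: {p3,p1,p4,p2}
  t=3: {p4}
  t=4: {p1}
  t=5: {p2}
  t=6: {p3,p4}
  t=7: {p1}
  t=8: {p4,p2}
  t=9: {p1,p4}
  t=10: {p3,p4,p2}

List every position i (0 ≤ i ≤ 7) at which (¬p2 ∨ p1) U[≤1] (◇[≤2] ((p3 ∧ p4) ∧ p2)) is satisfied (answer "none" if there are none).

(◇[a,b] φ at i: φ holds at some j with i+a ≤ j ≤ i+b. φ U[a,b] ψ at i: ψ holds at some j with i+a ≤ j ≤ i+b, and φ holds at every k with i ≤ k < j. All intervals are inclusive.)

0, 1, 2, 7

Evaluate at each i in [0,7]:
  i=0: ✓ (rhs at j=0)
  i=1: ✓ (rhs at j=1)
  i=2: ✓ (rhs at j=2)
  i=3: ✗ (no rhs in [3,4])
  i=4: ✗ (no rhs in [4,5])
  i=5: ✗ (no rhs in [5,6])
  i=6: ✗ (no rhs in [6,7])
  i=7: ✓ (rhs at j=8; lhs holds on [7,7])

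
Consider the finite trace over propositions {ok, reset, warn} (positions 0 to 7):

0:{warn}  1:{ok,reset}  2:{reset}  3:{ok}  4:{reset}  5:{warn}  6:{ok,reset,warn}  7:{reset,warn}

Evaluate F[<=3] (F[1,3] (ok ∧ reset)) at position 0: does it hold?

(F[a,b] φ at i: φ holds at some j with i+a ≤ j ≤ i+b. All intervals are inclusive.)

Yes

Check F[1,3] (ok ∧ reset) at each j in [0,3]:
  j=0: holds (witness at 1)
  j=1: fails (none in [2,4])
  j=2: fails (none in [3,5])
  j=3: holds (witness at 6)
Found at j=0 → formula holds.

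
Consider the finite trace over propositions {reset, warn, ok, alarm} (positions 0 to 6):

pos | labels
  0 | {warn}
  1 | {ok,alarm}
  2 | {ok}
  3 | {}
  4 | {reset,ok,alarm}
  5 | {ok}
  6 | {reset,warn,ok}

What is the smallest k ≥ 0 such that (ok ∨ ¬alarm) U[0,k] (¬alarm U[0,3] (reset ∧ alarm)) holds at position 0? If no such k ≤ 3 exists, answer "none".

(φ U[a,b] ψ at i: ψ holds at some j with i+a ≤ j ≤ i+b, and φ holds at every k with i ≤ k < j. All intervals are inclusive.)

Need earliest j ≥ 0 with (¬alarm U[0,3] (reset ∧ alarm)), and (ok ∨ ¬alarm) at every k in [0,j-1].
  j=0: rhs fails.
  j=1: rhs fails.
  j=2: rhs holds; lhs holds on [0,1]. k = 2.

2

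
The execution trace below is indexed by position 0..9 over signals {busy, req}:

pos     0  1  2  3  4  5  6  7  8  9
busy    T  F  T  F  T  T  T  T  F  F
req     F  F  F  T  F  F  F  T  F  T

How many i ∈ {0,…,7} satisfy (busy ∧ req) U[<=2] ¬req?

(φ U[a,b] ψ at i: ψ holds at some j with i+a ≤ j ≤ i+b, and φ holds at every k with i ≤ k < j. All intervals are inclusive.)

Evaluate at each i in [0,7]:
  i=0: ✓ (rhs at j=0)
  i=1: ✓ (rhs at j=1)
  i=2: ✓ (rhs at j=2)
  i=3: ✗ (lhs fails at k=3 before rhs at j=4)
  i=4: ✓ (rhs at j=4)
  i=5: ✓ (rhs at j=5)
  i=6: ✓ (rhs at j=6)
  i=7: ✓ (rhs at j=8; lhs holds on [7,7])
Positions where it holds: {0, 1, 2, 4, 5, 6, 7} → 7.

7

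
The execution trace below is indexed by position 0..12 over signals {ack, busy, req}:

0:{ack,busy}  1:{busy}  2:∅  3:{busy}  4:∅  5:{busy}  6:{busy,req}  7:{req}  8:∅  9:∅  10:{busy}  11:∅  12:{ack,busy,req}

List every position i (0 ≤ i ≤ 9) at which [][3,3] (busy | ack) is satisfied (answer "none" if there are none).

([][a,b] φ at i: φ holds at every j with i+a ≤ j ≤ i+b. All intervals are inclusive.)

0, 2, 3, 7, 9

Evaluate at each i in [0,9]:
  i=0: ✓ (all of [3,3])
  i=1: ✗ (fails at j=4)
  i=2: ✓ (all of [5,5])
  i=3: ✓ (all of [6,6])
  i=4: ✗ (fails at j=7)
  i=5: ✗ (fails at j=8)
  i=6: ✗ (fails at j=9)
  i=7: ✓ (all of [10,10])
  i=8: ✗ (fails at j=11)
  i=9: ✓ (all of [12,12])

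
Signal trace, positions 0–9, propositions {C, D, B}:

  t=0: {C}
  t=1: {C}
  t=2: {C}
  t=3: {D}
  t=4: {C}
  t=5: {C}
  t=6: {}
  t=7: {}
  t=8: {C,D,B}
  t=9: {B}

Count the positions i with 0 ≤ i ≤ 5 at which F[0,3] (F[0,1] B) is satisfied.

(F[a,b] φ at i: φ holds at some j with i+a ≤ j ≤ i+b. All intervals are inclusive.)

Evaluate at each i in [0,5]:
  i=0: ✗ (none in [0,3])
  i=1: ✗ (none in [1,4])
  i=2: ✗ (none in [2,5])
  i=3: ✗ (none in [3,6])
  i=4: ✓ (witness j=7)
  i=5: ✓ (witness j=7)
Positions where it holds: {4, 5} → 2.

2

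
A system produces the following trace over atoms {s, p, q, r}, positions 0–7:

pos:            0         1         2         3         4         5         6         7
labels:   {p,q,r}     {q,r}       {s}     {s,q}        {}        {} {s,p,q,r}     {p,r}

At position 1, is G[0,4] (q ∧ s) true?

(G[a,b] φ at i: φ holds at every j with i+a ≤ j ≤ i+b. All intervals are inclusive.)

Check (q ∧ s) at every j in [1,5]:
  j=1: false
  j=2: false
  j=3: true
  j=4: false
  j=5: false
Fails at j=1 → formula fails.

No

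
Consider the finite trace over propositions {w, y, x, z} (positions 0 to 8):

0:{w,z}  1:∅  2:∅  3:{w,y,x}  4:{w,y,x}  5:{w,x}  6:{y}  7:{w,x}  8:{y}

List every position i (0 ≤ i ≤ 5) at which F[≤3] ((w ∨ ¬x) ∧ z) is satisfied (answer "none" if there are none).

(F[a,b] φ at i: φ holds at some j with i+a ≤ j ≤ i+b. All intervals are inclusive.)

0

Evaluate at each i in [0,5]:
  i=0: ✓ (witness j=0)
  i=1: ✗ (none in [1,4])
  i=2: ✗ (none in [2,5])
  i=3: ✗ (none in [3,6])
  i=4: ✗ (none in [4,7])
  i=5: ✗ (none in [5,8])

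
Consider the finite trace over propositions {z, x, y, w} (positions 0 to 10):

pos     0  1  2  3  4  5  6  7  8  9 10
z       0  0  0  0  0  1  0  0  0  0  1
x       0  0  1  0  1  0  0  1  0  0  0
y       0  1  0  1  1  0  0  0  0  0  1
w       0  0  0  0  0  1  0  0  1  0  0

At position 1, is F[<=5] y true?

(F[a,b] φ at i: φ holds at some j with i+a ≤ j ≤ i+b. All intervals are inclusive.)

Check y at each j in [1,6]:
  j=1: true
  j=2: false
  j=3: true
  j=4: true
  j=5: false
  j=6: false
Found at j=1 → formula holds.

Yes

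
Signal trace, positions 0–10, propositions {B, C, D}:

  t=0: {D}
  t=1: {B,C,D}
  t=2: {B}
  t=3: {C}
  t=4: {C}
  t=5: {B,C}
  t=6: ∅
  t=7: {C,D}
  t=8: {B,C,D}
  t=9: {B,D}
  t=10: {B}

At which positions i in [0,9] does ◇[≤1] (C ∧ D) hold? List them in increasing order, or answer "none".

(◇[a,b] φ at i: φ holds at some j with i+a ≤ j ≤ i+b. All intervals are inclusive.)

Evaluate at each i in [0,9]:
  i=0: ✓ (witness j=1)
  i=1: ✓ (witness j=1)
  i=2: ✗ (none in [2,3])
  i=3: ✗ (none in [3,4])
  i=4: ✗ (none in [4,5])
  i=5: ✗ (none in [5,6])
  i=6: ✓ (witness j=7)
  i=7: ✓ (witness j=7)
  i=8: ✓ (witness j=8)
  i=9: ✗ (none in [9,10])

0, 1, 6, 7, 8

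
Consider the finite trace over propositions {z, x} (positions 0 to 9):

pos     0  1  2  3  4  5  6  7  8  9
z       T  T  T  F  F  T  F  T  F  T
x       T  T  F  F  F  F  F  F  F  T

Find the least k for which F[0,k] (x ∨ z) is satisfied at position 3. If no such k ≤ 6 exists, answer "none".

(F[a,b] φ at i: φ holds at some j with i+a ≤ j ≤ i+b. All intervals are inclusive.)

2

Scan j = 3,4,… for (x ∨ z):
  j=3: fails
  j=4: fails
  j=5: holds
First hit at j=5, so smallest k = 5-3 = 2.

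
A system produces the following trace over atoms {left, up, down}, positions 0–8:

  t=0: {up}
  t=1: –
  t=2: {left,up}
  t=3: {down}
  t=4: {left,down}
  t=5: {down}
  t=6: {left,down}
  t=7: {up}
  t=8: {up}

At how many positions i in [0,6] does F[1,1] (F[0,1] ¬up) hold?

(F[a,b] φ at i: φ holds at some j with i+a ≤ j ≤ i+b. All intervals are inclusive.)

6

Evaluate at each i in [0,6]:
  i=0: ✓ (witness j=1)
  i=1: ✓ (witness j=2)
  i=2: ✓ (witness j=3)
  i=3: ✓ (witness j=4)
  i=4: ✓ (witness j=5)
  i=5: ✓ (witness j=6)
  i=6: ✗ (none in [7,7])
Positions where it holds: {0, 1, 2, 3, 4, 5} → 6.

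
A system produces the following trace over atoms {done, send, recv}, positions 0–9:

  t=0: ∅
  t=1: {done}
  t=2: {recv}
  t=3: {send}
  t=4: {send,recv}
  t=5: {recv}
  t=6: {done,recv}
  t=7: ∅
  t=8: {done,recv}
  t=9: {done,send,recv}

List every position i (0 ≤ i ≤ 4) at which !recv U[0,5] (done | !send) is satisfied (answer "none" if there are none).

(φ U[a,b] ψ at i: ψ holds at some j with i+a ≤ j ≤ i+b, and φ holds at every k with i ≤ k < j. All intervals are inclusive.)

Evaluate at each i in [0,4]:
  i=0: ✓ (rhs at j=0)
  i=1: ✓ (rhs at j=1)
  i=2: ✓ (rhs at j=2)
  i=3: ✗ (lhs fails at k=4 before rhs at j=5)
  i=4: ✗ (lhs fails at k=4 before rhs at j=5)

0, 1, 2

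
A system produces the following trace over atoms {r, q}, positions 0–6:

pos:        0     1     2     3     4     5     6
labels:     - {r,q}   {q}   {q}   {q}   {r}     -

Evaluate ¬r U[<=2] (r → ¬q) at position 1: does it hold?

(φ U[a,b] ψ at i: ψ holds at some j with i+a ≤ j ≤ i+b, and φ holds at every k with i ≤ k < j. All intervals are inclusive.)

False

Need some j in [1,3] with (r → ¬q), and ¬r at every k in [1,j-1].
  j=1: (r → ¬q) false.
  j=2: (r → ¬q) holds, but ¬r fails at k=1 → not this j.
  j=3: (r → ¬q) holds, but ¬r fails at k=1 → not this j.
No j in the window works → until fails.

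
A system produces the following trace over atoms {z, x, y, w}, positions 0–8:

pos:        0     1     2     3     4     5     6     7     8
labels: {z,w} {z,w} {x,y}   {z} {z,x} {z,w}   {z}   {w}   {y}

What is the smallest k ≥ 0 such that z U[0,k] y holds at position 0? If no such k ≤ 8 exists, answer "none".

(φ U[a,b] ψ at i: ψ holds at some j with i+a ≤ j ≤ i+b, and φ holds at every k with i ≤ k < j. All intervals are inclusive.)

2

Need earliest j ≥ 0 with y, and z at every k in [0,j-1].
  j=0: rhs fails.
  j=1: rhs fails.
  j=2: rhs holds; lhs holds on [0,1]. k = 2.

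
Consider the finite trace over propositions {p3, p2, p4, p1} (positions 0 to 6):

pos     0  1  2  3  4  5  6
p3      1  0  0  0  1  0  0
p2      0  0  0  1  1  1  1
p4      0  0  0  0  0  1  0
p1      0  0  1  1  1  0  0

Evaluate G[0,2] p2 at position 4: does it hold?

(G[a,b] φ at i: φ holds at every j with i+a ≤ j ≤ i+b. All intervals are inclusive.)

Holds

Check p2 at every j in [4,6]:
  j=4: true
  j=5: true
  j=6: true
All positions satisfy it → formula holds.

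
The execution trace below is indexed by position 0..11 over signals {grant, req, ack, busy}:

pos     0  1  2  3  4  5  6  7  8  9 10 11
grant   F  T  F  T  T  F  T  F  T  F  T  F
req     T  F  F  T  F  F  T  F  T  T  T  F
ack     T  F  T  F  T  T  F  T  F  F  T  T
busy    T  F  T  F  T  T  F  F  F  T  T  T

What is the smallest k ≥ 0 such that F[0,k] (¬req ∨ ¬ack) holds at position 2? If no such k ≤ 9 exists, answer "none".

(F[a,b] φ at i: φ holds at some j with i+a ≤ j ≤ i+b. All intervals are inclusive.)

Scan j = 2,3,… for (¬req ∨ ¬ack):
  j=2: holds
First hit at j=2, so smallest k = 2-2 = 0.

0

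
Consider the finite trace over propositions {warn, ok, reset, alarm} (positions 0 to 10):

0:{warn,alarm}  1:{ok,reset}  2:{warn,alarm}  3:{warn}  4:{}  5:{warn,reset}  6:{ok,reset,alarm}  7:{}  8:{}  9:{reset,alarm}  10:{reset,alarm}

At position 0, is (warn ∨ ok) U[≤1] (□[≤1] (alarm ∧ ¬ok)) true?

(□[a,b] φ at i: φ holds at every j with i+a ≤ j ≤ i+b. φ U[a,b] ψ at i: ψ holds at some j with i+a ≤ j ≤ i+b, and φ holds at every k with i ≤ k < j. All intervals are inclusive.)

No

Need some j in [0,1] with □[≤1] (alarm ∧ ¬ok), and (warn ∨ ok) at every k in [0,j-1].
  j=0: □[≤1] (alarm ∧ ¬ok) — fails at 1.
  j=1: □[≤1] (alarm ∧ ¬ok) — fails at 1.
No j in the window works → until fails.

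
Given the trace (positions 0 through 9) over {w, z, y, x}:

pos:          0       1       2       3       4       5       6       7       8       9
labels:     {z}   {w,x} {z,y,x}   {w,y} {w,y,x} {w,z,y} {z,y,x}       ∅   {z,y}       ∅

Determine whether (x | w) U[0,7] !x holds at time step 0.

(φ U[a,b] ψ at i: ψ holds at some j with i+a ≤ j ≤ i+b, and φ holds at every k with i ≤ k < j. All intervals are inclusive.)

Need some j in [0,7] with !x, and (x | w) at every k in [0,j-1].
  j=0: !x holds; no prefix to check → satisfied.

True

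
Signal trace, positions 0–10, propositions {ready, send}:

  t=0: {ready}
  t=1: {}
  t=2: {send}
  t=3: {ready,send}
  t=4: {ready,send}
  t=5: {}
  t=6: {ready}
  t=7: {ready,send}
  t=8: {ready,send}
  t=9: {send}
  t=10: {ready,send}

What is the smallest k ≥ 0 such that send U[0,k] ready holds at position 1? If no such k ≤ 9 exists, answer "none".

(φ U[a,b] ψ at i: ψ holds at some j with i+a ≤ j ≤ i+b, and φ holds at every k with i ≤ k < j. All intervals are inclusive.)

none

Need earliest j ≥ 1 with ready, and send at every k in [1,j-1].
  j=1: rhs fails.
  j=2: rhs fails.
  j=3: rhs holds but lhs fails at k=1.
  j=4: rhs holds but lhs fails at k=1.
  j=5: rhs fails.
  j=6: rhs holds but lhs fails at k=1.
  j=7: rhs holds but lhs fails at k=1.
  j=8: rhs holds but lhs fails at k=1.
  j=9: rhs fails.
  j=10: rhs holds but lhs fails at k=1.
No witness within the range → none.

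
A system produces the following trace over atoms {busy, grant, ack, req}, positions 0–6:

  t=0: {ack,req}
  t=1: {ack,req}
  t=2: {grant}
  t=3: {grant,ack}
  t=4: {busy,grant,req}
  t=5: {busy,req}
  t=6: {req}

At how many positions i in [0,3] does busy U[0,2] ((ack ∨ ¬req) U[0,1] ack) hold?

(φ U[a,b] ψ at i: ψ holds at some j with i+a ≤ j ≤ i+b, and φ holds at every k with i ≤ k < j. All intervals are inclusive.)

4

Evaluate at each i in [0,3]:
  i=0: ✓ (rhs at j=0)
  i=1: ✓ (rhs at j=1)
  i=2: ✓ (rhs at j=2)
  i=3: ✓ (rhs at j=3)
Positions where it holds: {0, 1, 2, 3} → 4.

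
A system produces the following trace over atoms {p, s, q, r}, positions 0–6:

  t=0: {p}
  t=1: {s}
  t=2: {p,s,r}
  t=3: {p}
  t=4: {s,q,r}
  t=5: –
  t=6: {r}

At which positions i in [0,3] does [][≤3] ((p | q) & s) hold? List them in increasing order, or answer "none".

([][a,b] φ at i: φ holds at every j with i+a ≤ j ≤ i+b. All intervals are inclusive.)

Evaluate at each i in [0,3]:
  i=0: ✗ (fails at j=0)
  i=1: ✗ (fails at j=1)
  i=2: ✗ (fails at j=3)
  i=3: ✗ (fails at j=3)

none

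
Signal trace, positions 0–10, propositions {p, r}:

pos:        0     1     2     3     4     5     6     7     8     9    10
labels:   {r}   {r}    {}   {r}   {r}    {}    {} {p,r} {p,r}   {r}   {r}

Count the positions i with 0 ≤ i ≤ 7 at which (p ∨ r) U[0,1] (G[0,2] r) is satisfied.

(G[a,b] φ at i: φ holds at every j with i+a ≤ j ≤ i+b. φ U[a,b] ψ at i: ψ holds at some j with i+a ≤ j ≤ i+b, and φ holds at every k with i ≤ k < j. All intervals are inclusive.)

Evaluate at each i in [0,7]:
  i=0: ✗ (no rhs in [0,1])
  i=1: ✗ (no rhs in [1,2])
  i=2: ✗ (no rhs in [2,3])
  i=3: ✗ (no rhs in [3,4])
  i=4: ✗ (no rhs in [4,5])
  i=5: ✗ (no rhs in [5,6])
  i=6: ✗ (lhs fails at k=6 before rhs at j=7)
  i=7: ✓ (rhs at j=7)
Positions where it holds: {7} → 1.

1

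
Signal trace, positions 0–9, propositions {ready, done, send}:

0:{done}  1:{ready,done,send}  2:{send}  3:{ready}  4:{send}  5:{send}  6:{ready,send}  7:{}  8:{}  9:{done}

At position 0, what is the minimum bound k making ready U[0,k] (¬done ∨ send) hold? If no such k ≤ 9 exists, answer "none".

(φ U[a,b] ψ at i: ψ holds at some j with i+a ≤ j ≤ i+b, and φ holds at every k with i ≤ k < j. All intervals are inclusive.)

Need earliest j ≥ 0 with (¬done ∨ send), and ready at every k in [0,j-1].
  j=0: rhs fails.
  j=1: rhs holds but lhs fails at k=0.
  j=2: rhs holds but lhs fails at k=0.
  j=3: rhs holds but lhs fails at k=0.
  j=4: rhs holds but lhs fails at k=0.
  j=5: rhs holds but lhs fails at k=0.
  j=6: rhs holds but lhs fails at k=0.
  j=7: rhs holds but lhs fails at k=0.
  j=8: rhs holds but lhs fails at k=0.
  j=9: rhs fails.
No witness within the range → none.

none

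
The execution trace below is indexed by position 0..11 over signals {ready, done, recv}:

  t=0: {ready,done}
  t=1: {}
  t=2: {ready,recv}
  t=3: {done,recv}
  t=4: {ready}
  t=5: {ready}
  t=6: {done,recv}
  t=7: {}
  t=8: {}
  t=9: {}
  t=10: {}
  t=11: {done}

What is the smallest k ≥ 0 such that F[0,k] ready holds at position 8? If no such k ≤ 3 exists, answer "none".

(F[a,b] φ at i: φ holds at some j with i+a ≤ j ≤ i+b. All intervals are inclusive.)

Scan j = 8,9,… for ready:
  j=8: fails
  j=9: fails
  j=10: fails
  j=11: fails
No j in [8,11] satisfies it → none.

none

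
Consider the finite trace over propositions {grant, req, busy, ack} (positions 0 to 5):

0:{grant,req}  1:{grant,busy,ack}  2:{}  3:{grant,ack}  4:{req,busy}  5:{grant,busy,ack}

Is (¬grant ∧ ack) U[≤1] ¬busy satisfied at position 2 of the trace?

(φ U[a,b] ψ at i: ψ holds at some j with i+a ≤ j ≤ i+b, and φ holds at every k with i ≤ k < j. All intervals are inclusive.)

True

Need some j in [2,3] with ¬busy, and (¬grant ∧ ack) at every k in [2,j-1].
  j=2: ¬busy holds; no prefix to check → satisfied.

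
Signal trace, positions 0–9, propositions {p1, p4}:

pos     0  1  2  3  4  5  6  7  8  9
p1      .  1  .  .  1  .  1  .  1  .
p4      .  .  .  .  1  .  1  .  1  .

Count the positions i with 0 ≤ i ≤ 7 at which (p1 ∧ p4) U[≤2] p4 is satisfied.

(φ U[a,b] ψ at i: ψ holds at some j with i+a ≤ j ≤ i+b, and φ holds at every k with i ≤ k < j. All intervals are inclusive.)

Evaluate at each i in [0,7]:
  i=0: ✗ (no rhs in [0,2])
  i=1: ✗ (no rhs in [1,3])
  i=2: ✗ (lhs fails at k=2 before rhs at j=4)
  i=3: ✗ (lhs fails at k=3 before rhs at j=4)
  i=4: ✓ (rhs at j=4)
  i=5: ✗ (lhs fails at k=5 before rhs at j=6)
  i=6: ✓ (rhs at j=6)
  i=7: ✗ (lhs fails at k=7 before rhs at j=8)
Positions where it holds: {4, 6} → 2.

2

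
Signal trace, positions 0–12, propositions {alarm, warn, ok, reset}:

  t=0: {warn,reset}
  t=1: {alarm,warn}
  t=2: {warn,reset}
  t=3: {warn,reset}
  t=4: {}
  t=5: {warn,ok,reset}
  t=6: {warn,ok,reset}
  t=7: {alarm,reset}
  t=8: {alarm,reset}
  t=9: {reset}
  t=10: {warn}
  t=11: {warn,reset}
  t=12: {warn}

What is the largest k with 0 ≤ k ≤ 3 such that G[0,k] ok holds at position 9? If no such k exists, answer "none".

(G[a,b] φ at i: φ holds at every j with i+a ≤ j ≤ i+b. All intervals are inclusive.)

ok must hold from j=9 onward; find where it first fails.
  j=9: fails → no k works.

none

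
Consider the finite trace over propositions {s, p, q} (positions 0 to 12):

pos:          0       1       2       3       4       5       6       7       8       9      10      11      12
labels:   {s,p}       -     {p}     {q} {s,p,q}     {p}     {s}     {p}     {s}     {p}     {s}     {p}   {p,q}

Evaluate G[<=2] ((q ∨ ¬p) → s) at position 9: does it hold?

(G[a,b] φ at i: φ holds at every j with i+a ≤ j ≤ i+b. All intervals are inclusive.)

Yes

Check ((q ∨ ¬p) → s) at every j in [9,11]:
  j=9: antecedent false → ✓
  j=10: antecedent true; consequent true → ✓
  j=11: antecedent false → ✓
All positions satisfy it → formula holds.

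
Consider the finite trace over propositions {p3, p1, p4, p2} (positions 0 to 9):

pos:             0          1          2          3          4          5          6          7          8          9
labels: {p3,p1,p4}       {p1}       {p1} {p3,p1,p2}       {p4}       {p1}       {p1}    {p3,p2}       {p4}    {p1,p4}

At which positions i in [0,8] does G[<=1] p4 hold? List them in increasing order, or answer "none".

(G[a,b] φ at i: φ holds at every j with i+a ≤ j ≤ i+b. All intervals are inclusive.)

8

Evaluate at each i in [0,8]:
  i=0: ✗ (fails at j=1)
  i=1: ✗ (fails at j=1)
  i=2: ✗ (fails at j=2)
  i=3: ✗ (fails at j=3)
  i=4: ✗ (fails at j=5)
  i=5: ✗ (fails at j=5)
  i=6: ✗ (fails at j=6)
  i=7: ✗ (fails at j=7)
  i=8: ✓ (all of [8,9])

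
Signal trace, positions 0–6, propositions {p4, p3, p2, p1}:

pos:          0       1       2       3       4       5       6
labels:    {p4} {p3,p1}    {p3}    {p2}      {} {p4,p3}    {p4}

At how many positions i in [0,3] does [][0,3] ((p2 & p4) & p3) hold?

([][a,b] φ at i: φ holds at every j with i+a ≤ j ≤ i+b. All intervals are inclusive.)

Evaluate at each i in [0,3]:
  i=0: ✗ (fails at j=0)
  i=1: ✗ (fails at j=1)
  i=2: ✗ (fails at j=2)
  i=3: ✗ (fails at j=3)
Positions where it holds: {} → 0.

0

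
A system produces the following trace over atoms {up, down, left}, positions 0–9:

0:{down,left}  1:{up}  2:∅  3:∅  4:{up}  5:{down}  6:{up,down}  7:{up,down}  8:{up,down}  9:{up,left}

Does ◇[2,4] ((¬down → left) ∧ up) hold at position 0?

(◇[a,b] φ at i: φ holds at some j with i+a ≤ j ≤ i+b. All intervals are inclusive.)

Check ((¬down → left) ∧ up) at each j in [2,4]:
  j=2: false
  j=3: false
  j=4: false
No position in the window satisfies it → formula fails.

No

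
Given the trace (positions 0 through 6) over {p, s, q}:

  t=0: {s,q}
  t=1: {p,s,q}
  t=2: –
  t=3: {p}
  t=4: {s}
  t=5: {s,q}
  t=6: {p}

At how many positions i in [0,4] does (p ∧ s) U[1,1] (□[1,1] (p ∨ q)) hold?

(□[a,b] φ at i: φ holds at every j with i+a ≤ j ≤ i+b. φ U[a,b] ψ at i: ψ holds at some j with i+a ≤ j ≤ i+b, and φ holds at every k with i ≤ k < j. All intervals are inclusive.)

Evaluate at each i in [0,4]:
  i=0: ✗ (no rhs in [1,1])
  i=1: ✓ (rhs at j=2; lhs holds on [1,1])
  i=2: ✗ (no rhs in [3,3])
  i=3: ✗ (lhs fails at k=3 before rhs at j=4)
  i=4: ✗ (lhs fails at k=4 before rhs at j=5)
Positions where it holds: {1} → 1.

1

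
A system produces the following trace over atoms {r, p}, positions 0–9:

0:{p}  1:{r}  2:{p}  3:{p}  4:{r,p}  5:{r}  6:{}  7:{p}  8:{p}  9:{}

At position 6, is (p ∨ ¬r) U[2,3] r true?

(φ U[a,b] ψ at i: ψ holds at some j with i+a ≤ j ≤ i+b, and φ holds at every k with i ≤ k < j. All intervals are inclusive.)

Does not hold

Need some j in [8,9] with r, and (p ∨ ¬r) at every k in [6,j-1].
  j=8: r false.
  j=9: r false.
No j in the window works → until fails.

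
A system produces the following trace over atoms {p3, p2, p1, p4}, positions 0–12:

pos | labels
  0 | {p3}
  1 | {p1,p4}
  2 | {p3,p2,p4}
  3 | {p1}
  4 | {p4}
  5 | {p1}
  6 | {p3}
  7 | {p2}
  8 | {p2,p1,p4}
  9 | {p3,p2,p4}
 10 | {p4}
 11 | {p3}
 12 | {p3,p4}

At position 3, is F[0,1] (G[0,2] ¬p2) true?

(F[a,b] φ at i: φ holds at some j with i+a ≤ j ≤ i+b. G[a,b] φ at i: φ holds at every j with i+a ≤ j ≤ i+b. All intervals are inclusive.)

Holds

Check G[0,2] ¬p2 at each j in [3,4]:
  j=3: holds on [3,5]
  j=4: holds on [4,6]
Found at j=3 → formula holds.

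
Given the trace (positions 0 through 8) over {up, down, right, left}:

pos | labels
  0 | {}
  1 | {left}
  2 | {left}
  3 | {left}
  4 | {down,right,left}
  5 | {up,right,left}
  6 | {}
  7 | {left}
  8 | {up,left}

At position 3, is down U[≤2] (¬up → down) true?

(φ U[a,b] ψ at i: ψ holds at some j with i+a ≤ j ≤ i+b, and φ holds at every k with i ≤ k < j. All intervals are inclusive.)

False

Need some j in [3,5] with (¬up → down), and down at every k in [3,j-1].
  j=3: (¬up → down) false.
  j=4: (¬up → down) holds, but down fails at k=3 → not this j.
  j=5: (¬up → down) holds, but down fails at k=3 → not this j.
No j in the window works → until fails.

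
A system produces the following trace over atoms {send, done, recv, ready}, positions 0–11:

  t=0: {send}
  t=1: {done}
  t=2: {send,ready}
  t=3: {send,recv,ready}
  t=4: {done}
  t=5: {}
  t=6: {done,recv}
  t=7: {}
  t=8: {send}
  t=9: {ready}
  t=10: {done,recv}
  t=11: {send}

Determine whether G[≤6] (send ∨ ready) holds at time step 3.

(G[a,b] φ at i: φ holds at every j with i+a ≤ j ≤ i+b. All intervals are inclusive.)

Does not hold

Check (send ∨ ready) at every j in [3,9]:
  j=3: true
  j=4: false
  j=5: false
  j=6: false
  j=7: false
  j=8: true
  j=9: true
Fails at j=4 → formula fails.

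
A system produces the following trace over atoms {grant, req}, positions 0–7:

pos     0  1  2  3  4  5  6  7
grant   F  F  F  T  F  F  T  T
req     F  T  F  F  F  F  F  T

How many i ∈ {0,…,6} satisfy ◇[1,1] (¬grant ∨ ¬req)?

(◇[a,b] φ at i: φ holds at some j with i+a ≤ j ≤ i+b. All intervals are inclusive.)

Evaluate at each i in [0,6]:
  i=0: ✓ (witness j=1)
  i=1: ✓ (witness j=2)
  i=2: ✓ (witness j=3)
  i=3: ✓ (witness j=4)
  i=4: ✓ (witness j=5)
  i=5: ✓ (witness j=6)
  i=6: ✗ (none in [7,7])
Positions where it holds: {0, 1, 2, 3, 4, 5} → 6.

6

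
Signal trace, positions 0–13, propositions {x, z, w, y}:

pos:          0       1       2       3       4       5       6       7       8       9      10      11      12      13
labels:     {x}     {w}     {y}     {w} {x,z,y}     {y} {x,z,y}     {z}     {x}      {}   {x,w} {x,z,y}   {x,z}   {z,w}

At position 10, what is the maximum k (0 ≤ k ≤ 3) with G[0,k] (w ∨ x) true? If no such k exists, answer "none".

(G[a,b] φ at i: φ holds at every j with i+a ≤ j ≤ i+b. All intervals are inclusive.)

(w ∨ x) must hold from j=10 onward; find where it first fails.
  j=10: holds
  j=11: holds
  j=12: holds
  j=13: holds
Holds through j=13; largest k = 3.

3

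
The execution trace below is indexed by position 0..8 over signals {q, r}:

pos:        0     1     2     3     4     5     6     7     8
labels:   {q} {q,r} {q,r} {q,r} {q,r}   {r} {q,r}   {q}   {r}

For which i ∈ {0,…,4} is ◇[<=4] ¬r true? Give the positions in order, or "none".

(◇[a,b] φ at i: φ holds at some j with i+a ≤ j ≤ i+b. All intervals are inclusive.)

Evaluate at each i in [0,4]:
  i=0: ✓ (witness j=0)
  i=1: ✗ (none in [1,5])
  i=2: ✗ (none in [2,6])
  i=3: ✓ (witness j=7)
  i=4: ✓ (witness j=7)

0, 3, 4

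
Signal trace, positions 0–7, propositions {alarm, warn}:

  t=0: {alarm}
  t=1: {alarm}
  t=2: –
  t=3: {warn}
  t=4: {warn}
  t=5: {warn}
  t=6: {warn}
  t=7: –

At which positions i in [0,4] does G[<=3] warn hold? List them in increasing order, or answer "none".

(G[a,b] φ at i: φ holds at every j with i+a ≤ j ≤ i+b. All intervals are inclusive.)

3

Evaluate at each i in [0,4]:
  i=0: ✗ (fails at j=0)
  i=1: ✗ (fails at j=1)
  i=2: ✗ (fails at j=2)
  i=3: ✓ (all of [3,6])
  i=4: ✗ (fails at j=7)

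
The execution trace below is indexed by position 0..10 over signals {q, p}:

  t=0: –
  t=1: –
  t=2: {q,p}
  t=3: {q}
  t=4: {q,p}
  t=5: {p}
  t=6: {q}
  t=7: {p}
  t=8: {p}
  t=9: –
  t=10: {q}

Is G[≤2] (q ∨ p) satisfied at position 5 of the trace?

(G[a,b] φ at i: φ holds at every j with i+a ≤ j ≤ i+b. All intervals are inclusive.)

Check (q ∨ p) at every j in [5,7]:
  j=5: true
  j=6: true
  j=7: true
All positions satisfy it → formula holds.

Holds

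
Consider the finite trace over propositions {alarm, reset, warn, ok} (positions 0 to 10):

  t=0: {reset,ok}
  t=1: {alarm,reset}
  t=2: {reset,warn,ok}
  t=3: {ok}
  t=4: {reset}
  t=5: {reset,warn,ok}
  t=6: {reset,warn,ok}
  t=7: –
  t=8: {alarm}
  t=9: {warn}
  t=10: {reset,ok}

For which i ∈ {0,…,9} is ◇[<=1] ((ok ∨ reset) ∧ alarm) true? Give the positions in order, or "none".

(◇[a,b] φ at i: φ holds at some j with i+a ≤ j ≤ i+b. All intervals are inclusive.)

0, 1

Evaluate at each i in [0,9]:
  i=0: ✓ (witness j=1)
  i=1: ✓ (witness j=1)
  i=2: ✗ (none in [2,3])
  i=3: ✗ (none in [3,4])
  i=4: ✗ (none in [4,5])
  i=5: ✗ (none in [5,6])
  i=6: ✗ (none in [6,7])
  i=7: ✗ (none in [7,8])
  i=8: ✗ (none in [8,9])
  i=9: ✗ (none in [9,10])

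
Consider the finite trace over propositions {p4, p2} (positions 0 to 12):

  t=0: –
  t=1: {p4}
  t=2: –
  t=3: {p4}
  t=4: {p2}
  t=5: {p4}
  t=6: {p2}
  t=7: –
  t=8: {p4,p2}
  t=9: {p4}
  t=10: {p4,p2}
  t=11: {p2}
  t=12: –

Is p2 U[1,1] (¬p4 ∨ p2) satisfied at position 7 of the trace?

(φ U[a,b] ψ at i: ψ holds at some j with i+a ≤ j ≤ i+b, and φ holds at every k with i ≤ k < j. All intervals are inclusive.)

Need some j in [8,8] with (¬p4 ∨ p2), and p2 at every k in [7,j-1].
  j=8: (¬p4 ∨ p2) holds, but p2 fails at k=7 → not this j.
No j in the window works → until fails.

No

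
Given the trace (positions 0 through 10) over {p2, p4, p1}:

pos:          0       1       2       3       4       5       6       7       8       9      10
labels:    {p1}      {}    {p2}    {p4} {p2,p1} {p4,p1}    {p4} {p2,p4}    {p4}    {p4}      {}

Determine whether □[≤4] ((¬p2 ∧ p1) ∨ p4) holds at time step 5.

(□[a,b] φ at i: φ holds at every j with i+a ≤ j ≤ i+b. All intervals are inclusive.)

Yes

Check ((¬p2 ∧ p1) ∨ p4) at every j in [5,9]:
  j=5: true
  j=6: true
  j=7: true
  j=8: true
  j=9: true
All positions satisfy it → formula holds.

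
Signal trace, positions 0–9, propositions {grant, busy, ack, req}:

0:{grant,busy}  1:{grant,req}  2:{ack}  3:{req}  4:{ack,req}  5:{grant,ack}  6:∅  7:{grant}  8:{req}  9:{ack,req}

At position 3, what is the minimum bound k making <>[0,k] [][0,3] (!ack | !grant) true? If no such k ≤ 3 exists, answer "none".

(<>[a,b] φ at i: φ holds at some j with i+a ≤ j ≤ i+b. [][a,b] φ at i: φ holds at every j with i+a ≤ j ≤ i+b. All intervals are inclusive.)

Scan j = 3,4,… for [][0,3] (!ack | !grant):
  j=3: fails
  j=4: fails
  j=5: fails
  j=6: holds
First hit at j=6, so smallest k = 6-3 = 3.

3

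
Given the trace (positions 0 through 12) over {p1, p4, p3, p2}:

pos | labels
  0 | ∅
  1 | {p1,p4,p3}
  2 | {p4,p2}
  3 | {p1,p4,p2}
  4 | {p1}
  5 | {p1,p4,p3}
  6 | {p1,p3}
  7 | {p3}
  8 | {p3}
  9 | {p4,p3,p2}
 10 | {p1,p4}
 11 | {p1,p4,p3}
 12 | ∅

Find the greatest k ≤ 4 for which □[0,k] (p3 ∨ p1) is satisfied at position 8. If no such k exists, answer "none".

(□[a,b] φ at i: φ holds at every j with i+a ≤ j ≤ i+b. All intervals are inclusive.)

(p3 ∨ p1) must hold from j=8 onward; find where it first fails.
  j=8: holds
  j=9: holds
  j=10: holds
  j=11: holds
  j=12: fails
Holds on [8,11], so largest k = 3.

3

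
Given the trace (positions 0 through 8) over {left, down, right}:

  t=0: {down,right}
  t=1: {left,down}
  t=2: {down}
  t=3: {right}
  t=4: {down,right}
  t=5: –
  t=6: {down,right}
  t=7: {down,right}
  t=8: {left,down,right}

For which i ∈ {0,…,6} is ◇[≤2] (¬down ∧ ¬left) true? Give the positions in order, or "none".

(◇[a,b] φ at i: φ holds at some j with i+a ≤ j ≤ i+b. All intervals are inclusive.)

1, 2, 3, 4, 5

Evaluate at each i in [0,6]:
  i=0: ✗ (none in [0,2])
  i=1: ✓ (witness j=3)
  i=2: ✓ (witness j=3)
  i=3: ✓ (witness j=3)
  i=4: ✓ (witness j=5)
  i=5: ✓ (witness j=5)
  i=6: ✗ (none in [6,8])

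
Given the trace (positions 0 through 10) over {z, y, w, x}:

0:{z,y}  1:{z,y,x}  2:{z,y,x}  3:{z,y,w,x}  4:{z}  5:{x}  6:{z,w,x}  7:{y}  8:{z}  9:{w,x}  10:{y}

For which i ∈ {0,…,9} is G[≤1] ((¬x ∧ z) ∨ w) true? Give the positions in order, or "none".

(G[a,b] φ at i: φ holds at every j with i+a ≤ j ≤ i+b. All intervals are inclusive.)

Evaluate at each i in [0,9]:
  i=0: ✗ (fails at j=1)
  i=1: ✗ (fails at j=1)
  i=2: ✗ (fails at j=2)
  i=3: ✓ (all of [3,4])
  i=4: ✗ (fails at j=5)
  i=5: ✗ (fails at j=5)
  i=6: ✗ (fails at j=7)
  i=7: ✗ (fails at j=7)
  i=8: ✓ (all of [8,9])
  i=9: ✗ (fails at j=10)

3, 8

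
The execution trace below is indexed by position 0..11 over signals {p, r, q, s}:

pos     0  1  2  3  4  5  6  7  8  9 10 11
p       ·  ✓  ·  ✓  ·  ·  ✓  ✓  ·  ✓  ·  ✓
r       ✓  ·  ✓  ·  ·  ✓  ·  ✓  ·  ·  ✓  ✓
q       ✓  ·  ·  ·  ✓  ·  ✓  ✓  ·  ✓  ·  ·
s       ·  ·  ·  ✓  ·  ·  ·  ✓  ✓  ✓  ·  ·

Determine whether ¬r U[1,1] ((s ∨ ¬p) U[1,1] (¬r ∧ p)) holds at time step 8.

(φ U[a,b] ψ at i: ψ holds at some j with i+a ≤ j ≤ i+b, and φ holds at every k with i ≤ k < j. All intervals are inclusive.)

Need some j in [9,9] with ((s ∨ ¬p) U[1,1] (¬r ∧ p)), and ¬r at every k in [8,j-1].
  j=9: ((s ∨ ¬p) U[1,1] (¬r ∧ p)) — fails.
No j in the window works → until fails.

False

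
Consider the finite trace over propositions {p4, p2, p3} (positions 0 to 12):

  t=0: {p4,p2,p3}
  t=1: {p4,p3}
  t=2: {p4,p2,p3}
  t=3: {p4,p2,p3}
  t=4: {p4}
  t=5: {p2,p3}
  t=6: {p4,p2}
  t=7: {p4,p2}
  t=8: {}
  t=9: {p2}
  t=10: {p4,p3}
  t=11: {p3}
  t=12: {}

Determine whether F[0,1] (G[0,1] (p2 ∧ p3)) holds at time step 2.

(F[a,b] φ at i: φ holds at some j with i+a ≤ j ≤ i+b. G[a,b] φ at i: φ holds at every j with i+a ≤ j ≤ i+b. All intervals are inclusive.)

Yes

Check G[0,1] (p2 ∧ p3) at each j in [2,3]:
  j=2: holds on [2,3]
  j=3: fails at 4
Found at j=2 → formula holds.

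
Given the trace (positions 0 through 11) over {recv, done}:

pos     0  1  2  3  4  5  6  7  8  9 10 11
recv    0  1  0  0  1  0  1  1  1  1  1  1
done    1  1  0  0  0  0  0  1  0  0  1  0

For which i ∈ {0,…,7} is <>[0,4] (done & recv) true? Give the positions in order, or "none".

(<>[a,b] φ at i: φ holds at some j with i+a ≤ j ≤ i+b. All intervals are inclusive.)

0, 1, 3, 4, 5, 6, 7

Evaluate at each i in [0,7]:
  i=0: ✓ (witness j=1)
  i=1: ✓ (witness j=1)
  i=2: ✗ (none in [2,6])
  i=3: ✓ (witness j=7)
  i=4: ✓ (witness j=7)
  i=5: ✓ (witness j=7)
  i=6: ✓ (witness j=7)
  i=7: ✓ (witness j=7)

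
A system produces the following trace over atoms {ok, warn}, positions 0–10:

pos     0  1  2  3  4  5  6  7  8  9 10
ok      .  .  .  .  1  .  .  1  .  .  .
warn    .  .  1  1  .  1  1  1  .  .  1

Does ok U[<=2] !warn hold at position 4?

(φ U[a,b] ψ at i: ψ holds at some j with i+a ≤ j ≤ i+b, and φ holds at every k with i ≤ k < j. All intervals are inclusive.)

Need some j in [4,6] with !warn, and ok at every k in [4,j-1].
  j=4: !warn holds; no prefix to check → satisfied.

Yes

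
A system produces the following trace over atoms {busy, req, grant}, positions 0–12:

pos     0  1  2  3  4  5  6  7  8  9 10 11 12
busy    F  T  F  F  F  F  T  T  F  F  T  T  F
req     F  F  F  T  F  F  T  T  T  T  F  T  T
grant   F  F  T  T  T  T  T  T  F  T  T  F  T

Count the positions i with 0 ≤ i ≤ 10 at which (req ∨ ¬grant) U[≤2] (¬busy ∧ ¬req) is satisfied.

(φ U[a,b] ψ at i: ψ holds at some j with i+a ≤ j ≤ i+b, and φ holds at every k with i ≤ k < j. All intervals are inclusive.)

6

Evaluate at each i in [0,10]:
  i=0: ✓ (rhs at j=0)
  i=1: ✓ (rhs at j=2; lhs holds on [1,1])
  i=2: ✓ (rhs at j=2)
  i=3: ✓ (rhs at j=4; lhs holds on [3,3])
  i=4: ✓ (rhs at j=4)
  i=5: ✓ (rhs at j=5)
  i=6: ✗ (no rhs in [6,8])
  i=7: ✗ (no rhs in [7,9])
  i=8: ✗ (no rhs in [8,10])
  i=9: ✗ (no rhs in [9,11])
  i=10: ✗ (no rhs in [10,12])
Positions where it holds: {0, 1, 2, 3, 4, 5} → 6.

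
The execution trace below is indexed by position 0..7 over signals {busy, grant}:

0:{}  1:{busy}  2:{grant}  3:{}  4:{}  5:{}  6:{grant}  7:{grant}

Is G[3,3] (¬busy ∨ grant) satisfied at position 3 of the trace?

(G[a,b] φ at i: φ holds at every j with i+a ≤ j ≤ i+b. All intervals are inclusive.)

True

Check (¬busy ∨ grant) at every j in [6,6]:
  j=6: true
All positions satisfy it → formula holds.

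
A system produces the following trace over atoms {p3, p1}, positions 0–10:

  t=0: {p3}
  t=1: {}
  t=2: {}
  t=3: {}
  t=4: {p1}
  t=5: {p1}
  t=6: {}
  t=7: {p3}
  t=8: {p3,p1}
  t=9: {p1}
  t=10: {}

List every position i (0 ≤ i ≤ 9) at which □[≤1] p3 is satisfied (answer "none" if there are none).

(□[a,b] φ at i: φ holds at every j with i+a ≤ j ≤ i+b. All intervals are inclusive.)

7

Evaluate at each i in [0,9]:
  i=0: ✗ (fails at j=1)
  i=1: ✗ (fails at j=1)
  i=2: ✗ (fails at j=2)
  i=3: ✗ (fails at j=3)
  i=4: ✗ (fails at j=4)
  i=5: ✗ (fails at j=5)
  i=6: ✗ (fails at j=6)
  i=7: ✓ (all of [7,8])
  i=8: ✗ (fails at j=9)
  i=9: ✗ (fails at j=9)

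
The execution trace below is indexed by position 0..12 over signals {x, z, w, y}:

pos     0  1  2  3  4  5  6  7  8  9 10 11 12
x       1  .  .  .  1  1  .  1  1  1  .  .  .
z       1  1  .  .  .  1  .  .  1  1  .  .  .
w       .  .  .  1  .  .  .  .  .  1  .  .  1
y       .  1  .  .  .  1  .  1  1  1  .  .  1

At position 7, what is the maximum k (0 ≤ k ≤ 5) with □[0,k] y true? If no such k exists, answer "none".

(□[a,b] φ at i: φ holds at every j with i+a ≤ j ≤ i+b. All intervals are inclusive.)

y must hold from j=7 onward; find where it first fails.
  j=7: holds
  j=8: holds
  j=9: holds
  j=10: fails
Holds on [7,9], so largest k = 2.

2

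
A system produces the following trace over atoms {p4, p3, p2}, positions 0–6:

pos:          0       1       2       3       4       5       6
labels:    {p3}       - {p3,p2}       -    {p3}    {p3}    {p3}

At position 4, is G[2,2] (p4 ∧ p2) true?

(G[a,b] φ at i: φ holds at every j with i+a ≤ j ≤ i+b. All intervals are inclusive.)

Check (p4 ∧ p2) at every j in [6,6]:
  j=6: false
Fails at j=6 → formula fails.

No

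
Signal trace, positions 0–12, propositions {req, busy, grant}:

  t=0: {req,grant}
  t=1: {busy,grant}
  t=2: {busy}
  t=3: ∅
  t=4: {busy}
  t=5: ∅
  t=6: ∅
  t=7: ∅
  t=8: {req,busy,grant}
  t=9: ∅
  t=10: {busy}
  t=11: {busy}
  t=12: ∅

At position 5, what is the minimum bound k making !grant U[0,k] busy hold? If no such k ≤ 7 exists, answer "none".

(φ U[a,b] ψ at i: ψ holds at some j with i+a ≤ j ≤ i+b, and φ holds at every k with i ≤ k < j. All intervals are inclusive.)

Need earliest j ≥ 5 with busy, and !grant at every k in [5,j-1].
  j=5: rhs fails.
  j=6: rhs fails.
  j=7: rhs fails.
  j=8: rhs holds; lhs holds on [5,7]. k = 3.

3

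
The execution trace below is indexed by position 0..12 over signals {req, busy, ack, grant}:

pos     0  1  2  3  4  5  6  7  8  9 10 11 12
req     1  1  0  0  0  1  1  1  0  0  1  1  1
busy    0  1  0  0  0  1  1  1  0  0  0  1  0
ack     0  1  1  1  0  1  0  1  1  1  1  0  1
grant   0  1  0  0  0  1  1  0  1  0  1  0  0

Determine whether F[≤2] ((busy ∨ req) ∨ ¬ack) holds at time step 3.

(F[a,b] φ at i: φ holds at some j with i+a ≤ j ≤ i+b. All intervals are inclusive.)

True

Check ((busy ∨ req) ∨ ¬ack) at each j in [3,5]:
  j=3: false
  j=4: true
  j=5: true
Found at j=4 → formula holds.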